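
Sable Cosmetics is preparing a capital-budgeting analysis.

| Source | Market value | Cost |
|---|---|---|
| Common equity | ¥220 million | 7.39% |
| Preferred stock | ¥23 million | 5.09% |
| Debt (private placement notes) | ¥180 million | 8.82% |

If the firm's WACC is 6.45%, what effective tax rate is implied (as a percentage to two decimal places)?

37.93%

Total capital V = 220 + 23 + 180 = 423.
Equity weight = 220/423 = 0.5201.
Preferred weight = 23/423 = 0.0544.
Private placement notes weight = 180/423 = 0.4255.
Equity contribution = 0.5201 × 7.39% = 3.8435%.
Preferred contribution = 0.0544 × 5.09% = 0.2768%.
Debt contribution must be 6.45% − 4.1203% = 2.3297%.
0.4255 × 8.82% × (1 − T) = 2.3297%  ⇒  (1 − T) = 0.6207.
T = 37.9264%.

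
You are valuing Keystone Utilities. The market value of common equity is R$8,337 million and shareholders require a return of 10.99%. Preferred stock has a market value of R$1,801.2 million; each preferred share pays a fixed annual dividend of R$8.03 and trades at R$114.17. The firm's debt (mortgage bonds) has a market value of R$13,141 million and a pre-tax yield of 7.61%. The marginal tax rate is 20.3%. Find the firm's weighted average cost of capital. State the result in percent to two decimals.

Cost of preferred: Rp = 8.03 / 114.17 = 7.0334%.
Total capital V = 8337 + 1801.2 + 13141 = 23279.2.
Equity: weight = 8337/23279.2 = 0.3581; cost = 10.99%.
Preferred: weight = 1801.2/23279.2 = 0.0774; cost = 7.0334%.
Mortgage bonds: weight = 13141/23279.2 = 0.5645; after-tax cost = 7.61% × (1 − 20.3%) = 6.0652%.
WACC = 0.3581 × 10.9900% + 0.0774 × 7.0334% + 0.5645 × 6.0652% = 7.9038%.

7.90%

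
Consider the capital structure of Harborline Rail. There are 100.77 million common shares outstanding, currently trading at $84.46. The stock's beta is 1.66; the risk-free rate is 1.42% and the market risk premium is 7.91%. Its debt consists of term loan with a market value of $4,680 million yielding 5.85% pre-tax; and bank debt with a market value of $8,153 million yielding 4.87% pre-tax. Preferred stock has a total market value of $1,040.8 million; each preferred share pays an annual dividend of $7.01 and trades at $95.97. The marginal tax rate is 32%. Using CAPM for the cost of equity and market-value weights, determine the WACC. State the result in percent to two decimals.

Cost of equity via CAPM: Re = 1.42% + 1.66 × 7.91% = 14.5506%.
Cost of preferred: Rp = 7.01 / 95.97 = 7.3044%.
Market value of equity E = 84.46 × 100.77m = 8511.0342m.
Total capital V = 8511.0342 + 1040.8 + 4680 + 8153 = 22384.8342.
Equity: weight = 8511.0342/22384.8342 = 0.3802; cost = 14.5506%.
Preferred: weight = 1040.8/22384.8342 = 0.0465; cost = 7.3044%.
Term loan: weight = 4680/22384.8342 = 0.2091; after-tax cost = 5.85% × (1 − 32%) = 3.9780%.
Bank debt: weight = 8153/22384.8342 = 0.3642; after-tax cost = 4.87% × (1 − 32%) = 3.3116%.
WACC = 0.3802 × 14.5506% + 0.0465 × 7.3044% + 0.2091 × 3.9780% + 0.3642 × 3.3116% = 7.9098%.

7.91%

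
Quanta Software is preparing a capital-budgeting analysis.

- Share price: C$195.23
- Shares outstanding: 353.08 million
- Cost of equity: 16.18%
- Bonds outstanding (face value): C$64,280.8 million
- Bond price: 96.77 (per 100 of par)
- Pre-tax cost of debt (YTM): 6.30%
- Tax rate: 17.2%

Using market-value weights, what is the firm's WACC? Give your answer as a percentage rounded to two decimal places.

Market value of equity E = 195.23 × 353.08m = 68931.8084m. Market value of debt D = 64280.8m × 96.77/100 = 62204.53016m.
Total capital V = 68931.8084 + 62204.53016 = 131136.33856.
Equity: weight = 68931.8084/131136.33856 = 0.5256; cost = 16.18%.
Bonds outstanding: weight = 62204.53016/131136.33856 = 0.4744; after-tax cost = 6.3% × (1 − 17.2%) = 5.2164%.
WACC = 0.5256 × 16.1800% + 0.4744 × 5.2164% = 10.9794%.

10.98%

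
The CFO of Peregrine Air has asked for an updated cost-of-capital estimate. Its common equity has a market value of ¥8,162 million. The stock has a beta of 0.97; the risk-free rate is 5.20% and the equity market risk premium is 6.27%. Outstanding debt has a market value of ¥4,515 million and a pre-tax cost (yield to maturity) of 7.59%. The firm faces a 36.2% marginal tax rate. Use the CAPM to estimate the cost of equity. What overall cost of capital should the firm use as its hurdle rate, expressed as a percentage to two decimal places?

Cost of equity via CAPM: Re = 5.2% + 0.97 × 6.27% = 11.2819%.
Total capital V = 8162 + 4515 = 12677.
Equity: weight = 8162/12677 = 0.6438; cost = 11.2819%.
Debt: weight = 4515/12677 = 0.3562; after-tax cost = 7.59% × (1 − 36.2%) = 4.8424%.
WACC = 0.6438 × 11.2819% + 0.3562 × 4.8424% = 8.9884%.

8.99%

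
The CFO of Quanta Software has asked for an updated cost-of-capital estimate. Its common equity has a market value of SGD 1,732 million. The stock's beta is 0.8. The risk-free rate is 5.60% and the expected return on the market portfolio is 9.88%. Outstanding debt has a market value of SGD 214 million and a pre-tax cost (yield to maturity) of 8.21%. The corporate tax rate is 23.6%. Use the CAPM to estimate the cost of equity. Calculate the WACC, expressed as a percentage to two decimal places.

Market risk premium = 9.88% − 5.6% = 4.28%.
Cost of equity via CAPM: Re = 5.6% + 0.8 × 4.28% = 9.0240%.
Total capital V = 1732 + 214 = 1946.
Equity: weight = 1732/1946 = 0.8900; cost = 9.024%.
Debt: weight = 214/1946 = 0.1100; after-tax cost = 8.21% × (1 − 23.6%) = 6.2724%.
WACC = 0.8900 × 9.0240% + 0.1100 × 6.2724% = 8.7214%.

8.72%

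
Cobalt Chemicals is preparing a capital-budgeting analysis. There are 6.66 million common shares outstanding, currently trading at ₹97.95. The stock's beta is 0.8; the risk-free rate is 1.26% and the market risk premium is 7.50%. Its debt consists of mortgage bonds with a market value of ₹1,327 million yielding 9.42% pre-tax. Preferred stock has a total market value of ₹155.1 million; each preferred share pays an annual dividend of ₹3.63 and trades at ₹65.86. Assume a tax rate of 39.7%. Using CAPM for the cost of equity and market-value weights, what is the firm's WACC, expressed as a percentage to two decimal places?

6.15%

Cost of equity via CAPM: Re = 1.26% + 0.8 × 7.5% = 7.2600%.
Cost of preferred: Rp = 3.63 / 65.86 = 5.5117%.
Market value of equity E = 97.95 × 6.66m = 652.347m.
Total capital V = 652.347 + 155.1 + 1327 = 2134.447.
Equity: weight = 652.347/2134.447 = 0.3056; cost = 7.26%.
Preferred: weight = 155.1/2134.447 = 0.0727; cost = 5.5117%.
Mortgage bonds: weight = 1327/2134.447 = 0.6217; after-tax cost = 9.42% × (1 − 39.7%) = 5.6803%.
WACC = 0.3056 × 7.2600% + 0.0727 × 5.5117% + 0.6217 × 5.6803% = 6.1508%.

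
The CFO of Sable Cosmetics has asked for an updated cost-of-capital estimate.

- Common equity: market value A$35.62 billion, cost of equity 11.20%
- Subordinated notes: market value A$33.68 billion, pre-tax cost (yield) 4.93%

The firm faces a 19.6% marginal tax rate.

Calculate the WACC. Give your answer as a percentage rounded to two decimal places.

7.68%

Total capital V = 35.62 + 33.68 = 69.3.
Equity: weight = 35.62/69.3 = 0.5140; cost = 11.2%.
Subordinated notes: weight = 33.68/69.3 = 0.4860; after-tax cost = 4.93% × (1 − 19.6%) = 3.9637%.
WACC = 0.5140 × 11.2000% + 0.4860 × 3.9637% = 7.6831%.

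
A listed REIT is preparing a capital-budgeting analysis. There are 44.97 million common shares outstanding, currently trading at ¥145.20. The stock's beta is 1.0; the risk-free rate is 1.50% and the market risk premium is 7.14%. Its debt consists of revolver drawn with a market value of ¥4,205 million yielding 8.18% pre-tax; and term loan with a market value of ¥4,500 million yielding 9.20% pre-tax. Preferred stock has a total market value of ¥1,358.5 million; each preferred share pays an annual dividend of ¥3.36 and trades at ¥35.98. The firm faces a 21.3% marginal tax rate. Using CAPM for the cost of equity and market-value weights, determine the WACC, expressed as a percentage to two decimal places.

Cost of equity via CAPM: Re = 1.5% + 1.0 × 7.14% = 8.6400%.
Cost of preferred: Rp = 3.36 / 35.98 = 9.3385%.
Market value of equity E = 145.2 × 44.97m = 6529.644m.
Total capital V = 6529.644 + 1358.5 + 4205 + 4500 = 16593.144.
Equity: weight = 6529.644/16593.144 = 0.3935; cost = 8.64%.
Preferred: weight = 1358.5/16593.144 = 0.0819; cost = 9.3385%.
Revolver drawn: weight = 4205/16593.144 = 0.2534; after-tax cost = 8.18% × (1 − 21.3%) = 6.4377%.
Term loan: weight = 4500/16593.144 = 0.2712; after-tax cost = 9.2% × (1 − 21.3%) = 7.2404%.
WACC = 0.3935 × 8.6400% + 0.0819 × 9.3385% + 0.2534 × 6.4377% + 0.2712 × 7.2404% = 7.7595%.

7.76%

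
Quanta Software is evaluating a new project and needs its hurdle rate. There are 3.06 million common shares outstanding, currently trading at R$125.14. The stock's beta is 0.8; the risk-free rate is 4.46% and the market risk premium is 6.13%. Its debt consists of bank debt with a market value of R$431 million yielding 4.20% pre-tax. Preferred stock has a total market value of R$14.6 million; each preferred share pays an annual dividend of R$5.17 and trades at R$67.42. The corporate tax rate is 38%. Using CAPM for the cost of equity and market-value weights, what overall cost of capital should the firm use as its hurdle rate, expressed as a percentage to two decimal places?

Cost of equity via CAPM: Re = 4.46% + 0.8 × 6.13% = 9.3640%.
Cost of preferred: Rp = 5.17 / 67.42 = 7.6683%.
Market value of equity E = 125.14 × 3.06m = 382.9284m.
Total capital V = 382.9284 + 14.6 + 431 = 828.5284.
Equity: weight = 382.9284/828.5284 = 0.4622; cost = 9.364%.
Preferred: weight = 14.6/828.5284 = 0.0176; cost = 7.6683%.
Bank debt: weight = 431/828.5284 = 0.5202; after-tax cost = 4.2% × (1 − 38%) = 2.6040%.
WACC = 0.4622 × 9.3640% + 0.0176 × 7.6683% + 0.5202 × 2.6040% = 5.8176%.

5.82%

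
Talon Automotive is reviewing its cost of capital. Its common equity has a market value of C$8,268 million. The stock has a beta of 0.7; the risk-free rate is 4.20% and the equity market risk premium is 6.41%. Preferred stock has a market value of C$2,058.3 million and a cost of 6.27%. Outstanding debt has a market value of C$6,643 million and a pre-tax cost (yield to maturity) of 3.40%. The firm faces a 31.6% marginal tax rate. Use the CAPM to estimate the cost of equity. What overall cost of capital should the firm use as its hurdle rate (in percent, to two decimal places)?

5.90%

Cost of equity via CAPM: Re = 4.2% + 0.7 × 6.41% = 8.6870%.
Total capital V = 8268 + 2058.3 + 6643 = 16969.3.
Equity: weight = 8268/16969.3 = 0.4872; cost = 8.687%.
Preferred: weight = 2058.3/16969.3 = 0.1213; cost = 6.27%.
Debt: weight = 6643/16969.3 = 0.3915; after-tax cost = 3.4% × (1 − 31.6%) = 2.3256%.
WACC = 0.4872 × 8.6870% + 0.1213 × 6.2700% + 0.3915 × 2.3256% = 5.9035%.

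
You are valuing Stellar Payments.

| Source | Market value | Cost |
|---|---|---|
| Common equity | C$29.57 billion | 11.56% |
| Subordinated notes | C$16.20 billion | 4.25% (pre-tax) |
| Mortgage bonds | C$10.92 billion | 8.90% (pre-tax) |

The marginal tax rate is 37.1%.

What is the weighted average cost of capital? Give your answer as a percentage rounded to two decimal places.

7.87%

Total capital V = 29.57 + 16.2 + 10.92 = 56.69.
Equity: weight = 29.57/56.69 = 0.5216; cost = 11.56%.
Subordinated notes: weight = 16.2/56.69 = 0.2858; after-tax cost = 4.25% × (1 − 37.1%) = 2.6732%.
Mortgage bonds: weight = 10.92/56.69 = 0.1926; after-tax cost = 8.9% × (1 − 37.1%) = 5.5981%.
WACC = 0.5216 × 11.5600% + 0.2858 × 2.6732% + 0.1926 × 5.5981% = 7.8721%.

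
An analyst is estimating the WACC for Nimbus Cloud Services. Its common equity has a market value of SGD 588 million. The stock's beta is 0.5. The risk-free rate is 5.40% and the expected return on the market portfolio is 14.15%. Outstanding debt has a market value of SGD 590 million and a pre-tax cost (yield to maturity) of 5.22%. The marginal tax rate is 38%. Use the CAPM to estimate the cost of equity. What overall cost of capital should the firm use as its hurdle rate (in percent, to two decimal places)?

Market risk premium = 14.15% − 5.4% = 8.75%.
Cost of equity via CAPM: Re = 5.4% + 0.5 × 8.75% = 9.7750%.
Total capital V = 588 + 590 = 1178.
Equity: weight = 588/1178 = 0.4992; cost = 9.775%.
Debt: weight = 590/1178 = 0.5008; after-tax cost = 5.22% × (1 − 38%) = 3.2364%.
WACC = 0.4992 × 9.7750% + 0.5008 × 3.2364% = 6.5001%.

6.50%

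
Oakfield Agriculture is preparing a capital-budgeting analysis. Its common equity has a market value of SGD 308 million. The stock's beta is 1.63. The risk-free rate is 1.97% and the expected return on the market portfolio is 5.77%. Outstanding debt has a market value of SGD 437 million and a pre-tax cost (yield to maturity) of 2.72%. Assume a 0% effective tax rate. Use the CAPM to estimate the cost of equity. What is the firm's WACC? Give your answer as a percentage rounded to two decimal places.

Market risk premium = 5.77% − 1.97% = 3.8%.
Cost of equity via CAPM: Re = 1.97% + 1.63 × 3.8% = 8.1640%.
Total capital V = 308 + 437 = 745.
Equity: weight = 308/745 = 0.4134; cost = 8.164%.
Debt: weight = 437/745 = 0.5866; after-tax cost = 2.72% × (1 − 0%) = 2.7200%.
WACC = 0.4134 × 8.1640% + 0.5866 × 2.7200% = 4.9707%.

4.97%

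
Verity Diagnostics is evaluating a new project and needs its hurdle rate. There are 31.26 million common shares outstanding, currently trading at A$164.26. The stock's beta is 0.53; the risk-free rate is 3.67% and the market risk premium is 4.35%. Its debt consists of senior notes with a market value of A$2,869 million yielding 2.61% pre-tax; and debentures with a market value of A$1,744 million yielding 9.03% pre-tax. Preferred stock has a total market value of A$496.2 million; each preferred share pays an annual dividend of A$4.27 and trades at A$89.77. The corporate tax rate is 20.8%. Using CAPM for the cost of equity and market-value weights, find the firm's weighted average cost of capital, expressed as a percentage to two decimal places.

5.02%

Cost of equity via CAPM: Re = 3.67% + 0.53 × 4.35% = 5.9755%.
Cost of preferred: Rp = 4.27 / 89.77 = 4.7566%.
Market value of equity E = 164.26 × 31.26m = 5134.7676m.
Total capital V = 5134.7676 + 496.2 + 2869 + 1744 = 10243.9676.
Equity: weight = 5134.7676/10243.9676 = 0.5012; cost = 5.9755%.
Preferred: weight = 496.2/10243.9676 = 0.0484; cost = 4.7566%.
Senior notes: weight = 2869/10243.9676 = 0.2801; after-tax cost = 2.61% × (1 − 20.8%) = 2.0671%.
Debentures: weight = 1744/10243.9676 = 0.1702; after-tax cost = 9.03% × (1 − 20.8%) = 7.1518%.
WACC = 0.5012 × 5.9755% + 0.0484 × 4.7566% + 0.2801 × 2.0671% + 0.1702 × 7.1518% = 5.0221%.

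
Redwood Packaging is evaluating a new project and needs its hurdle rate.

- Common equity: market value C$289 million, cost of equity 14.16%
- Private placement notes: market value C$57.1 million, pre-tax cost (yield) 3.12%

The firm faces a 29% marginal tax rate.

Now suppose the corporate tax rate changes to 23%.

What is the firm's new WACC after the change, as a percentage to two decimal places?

After the change:
Total capital V = 289 + 57.1 = 346.1.
Equity: weight = 289/346.1 = 0.8350; cost = 14.16%.
Private placement notes: weight = 57.1/346.1 = 0.1650; after-tax cost = 3.12% × (1 − 23%) = 2.4024%.
WACC = 0.8350 × 14.1600% + 0.1650 × 2.4024% = 12.2202%.

12.22%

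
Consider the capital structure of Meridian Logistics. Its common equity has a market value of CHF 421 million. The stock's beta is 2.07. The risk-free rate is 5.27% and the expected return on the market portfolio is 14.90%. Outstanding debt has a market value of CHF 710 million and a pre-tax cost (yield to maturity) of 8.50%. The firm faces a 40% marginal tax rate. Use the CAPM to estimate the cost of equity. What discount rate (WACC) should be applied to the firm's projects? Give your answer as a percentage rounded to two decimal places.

12.58%

Market risk premium = 14.9% − 5.27% = 9.63%.
Cost of equity via CAPM: Re = 5.27% + 2.07 × 9.63% = 25.2041%.
Total capital V = 421 + 710 = 1131.
Equity: weight = 421/1131 = 0.3722; cost = 25.2041%.
Debt: weight = 710/1131 = 0.6278; after-tax cost = 8.5% × (1 − 40%) = 5.1000%.
WACC = 0.3722 × 25.2041% + 0.6278 × 5.1000% = 12.5835%.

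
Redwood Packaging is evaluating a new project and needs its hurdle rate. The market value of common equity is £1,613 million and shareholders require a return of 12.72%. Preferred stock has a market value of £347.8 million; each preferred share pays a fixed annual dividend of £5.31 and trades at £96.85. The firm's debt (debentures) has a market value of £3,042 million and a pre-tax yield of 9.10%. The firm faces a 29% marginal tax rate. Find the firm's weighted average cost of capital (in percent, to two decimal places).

8.41%

Cost of preferred: Rp = 5.31 / 96.85 = 5.4827%.
Total capital V = 1613 + 347.8 + 3042 = 5002.8.
Equity: weight = 1613/5002.8 = 0.3224; cost = 12.72%.
Preferred: weight = 347.8/5002.8 = 0.0695; cost = 5.4827%.
Debentures: weight = 3042/5002.8 = 0.6081; after-tax cost = 9.1% × (1 − 29%) = 6.4610%.
WACC = 0.3224 × 12.7200% + 0.0695 × 5.4827% + 0.6081 × 6.4610% = 8.4110%.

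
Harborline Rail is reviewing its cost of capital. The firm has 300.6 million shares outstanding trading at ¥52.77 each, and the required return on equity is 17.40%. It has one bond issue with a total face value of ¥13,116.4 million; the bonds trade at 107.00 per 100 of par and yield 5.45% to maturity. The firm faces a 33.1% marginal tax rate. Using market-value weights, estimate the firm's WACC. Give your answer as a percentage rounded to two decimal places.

10.94%

Market value of equity E = 52.77 × 300.6m = 15862.662m. Market value of debt D = 13116.4m × 107.0/100 = 14034.548m.
Total capital V = 15862.662 + 14034.548 = 29897.21.
Equity: weight = 15862.662/29897.21 = 0.5306; cost = 17.4%.
Bonds outstanding: weight = 14034.548/29897.21 = 0.4694; after-tax cost = 5.45% × (1 − 33.1%) = 3.6461%.
WACC = 0.5306 × 17.4000% + 0.4694 × 3.6461% = 10.9435%.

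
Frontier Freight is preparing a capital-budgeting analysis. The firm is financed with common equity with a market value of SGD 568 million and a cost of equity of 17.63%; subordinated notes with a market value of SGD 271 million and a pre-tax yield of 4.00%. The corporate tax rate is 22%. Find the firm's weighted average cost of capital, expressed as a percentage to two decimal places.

Total capital V = 568 + 271 = 839.
Equity: weight = 568/839 = 0.6770; cost = 17.63%.
Subordinated notes: weight = 271/839 = 0.3230; after-tax cost = 4% × (1 − 22%) = 3.1200%.
WACC = 0.6770 × 17.6300% + 0.3230 × 3.1200% = 12.9432%.

12.94%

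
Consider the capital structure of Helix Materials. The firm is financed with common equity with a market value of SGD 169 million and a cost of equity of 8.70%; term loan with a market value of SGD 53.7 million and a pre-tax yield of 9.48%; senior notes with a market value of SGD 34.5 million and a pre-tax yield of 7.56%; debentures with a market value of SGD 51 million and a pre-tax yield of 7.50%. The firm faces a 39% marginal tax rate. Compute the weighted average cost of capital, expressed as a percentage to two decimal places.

Total capital V = 169 + 53.7 + 34.5 + 51 = 308.2.
Equity: weight = 169/308.2 = 0.5483; cost = 8.7%.
Term loan: weight = 53.7/308.2 = 0.1742; after-tax cost = 9.48% × (1 − 39%) = 5.7828%.
Senior notes: weight = 34.5/308.2 = 0.1119; after-tax cost = 7.56% × (1 − 39%) = 4.6116%.
Debentures: weight = 51/308.2 = 0.1655; after-tax cost = 7.5% × (1 − 39%) = 4.5750%.
WACC = 0.5483 × 8.7000% + 0.1742 × 5.7828% + 0.1119 × 4.6116% + 0.1655 × 4.5750% = 7.0515%.

7.05%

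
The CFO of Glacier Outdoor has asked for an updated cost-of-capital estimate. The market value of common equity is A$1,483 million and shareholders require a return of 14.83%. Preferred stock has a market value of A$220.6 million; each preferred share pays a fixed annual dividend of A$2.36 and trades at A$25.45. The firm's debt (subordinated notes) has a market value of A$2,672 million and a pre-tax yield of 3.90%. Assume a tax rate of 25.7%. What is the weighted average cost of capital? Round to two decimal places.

Cost of preferred: Rp = 2.36 / 25.45 = 9.2731%.
Total capital V = 1483 + 220.6 + 2672 = 4375.6.
Equity: weight = 1483/4375.6 = 0.3389; cost = 14.83%.
Preferred: weight = 220.6/4375.6 = 0.0504; cost = 9.2731%.
Subordinated notes: weight = 2672/4375.6 = 0.6107; after-tax cost = 3.9% × (1 − 25.7%) = 2.8977%.
WACC = 0.3389 × 14.8300% + 0.0504 × 9.2731% + 0.6107 × 2.8977% = 7.2633%.

7.26%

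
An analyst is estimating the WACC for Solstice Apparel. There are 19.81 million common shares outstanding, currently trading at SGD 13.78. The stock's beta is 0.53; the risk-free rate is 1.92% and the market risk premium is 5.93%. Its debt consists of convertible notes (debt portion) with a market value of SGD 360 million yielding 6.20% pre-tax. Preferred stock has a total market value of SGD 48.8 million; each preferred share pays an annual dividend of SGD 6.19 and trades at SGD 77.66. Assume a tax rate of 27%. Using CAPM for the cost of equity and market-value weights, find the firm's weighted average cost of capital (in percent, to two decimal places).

Cost of equity via CAPM: Re = 1.92% + 0.53 × 5.93% = 5.0629%.
Cost of preferred: Rp = 6.19 / 77.66 = 7.9706%.
Market value of equity E = 13.78 × 19.81m = 272.9818m.
Total capital V = 272.9818 + 48.8 + 360 = 681.7818.
Equity: weight = 272.9818/681.7818 = 0.4004; cost = 5.0629%.
Preferred: weight = 48.8/681.7818 = 0.0716; cost = 7.9706%.
Convertible notes (debt portion): weight = 360/681.7818 = 0.5280; after-tax cost = 6.2% × (1 − 27%) = 4.5260%.
WACC = 0.4004 × 5.0629% + 0.0716 × 7.9706% + 0.5280 × 4.5260% = 4.9875%.

4.99%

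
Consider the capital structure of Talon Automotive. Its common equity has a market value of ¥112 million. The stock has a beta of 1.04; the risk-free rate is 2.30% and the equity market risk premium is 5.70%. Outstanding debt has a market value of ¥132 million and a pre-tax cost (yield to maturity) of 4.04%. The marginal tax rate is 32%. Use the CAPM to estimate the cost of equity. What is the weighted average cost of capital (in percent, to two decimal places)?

Cost of equity via CAPM: Re = 2.3% + 1.04 × 5.7% = 8.2280%.
Total capital V = 112 + 132 = 244.
Equity: weight = 112/244 = 0.4590; cost = 8.228%.
Debt: weight = 132/244 = 0.5410; after-tax cost = 4.04% × (1 − 32%) = 2.7472%.
WACC = 0.4590 × 8.2280% + 0.5410 × 2.7472% = 5.2630%.

5.26%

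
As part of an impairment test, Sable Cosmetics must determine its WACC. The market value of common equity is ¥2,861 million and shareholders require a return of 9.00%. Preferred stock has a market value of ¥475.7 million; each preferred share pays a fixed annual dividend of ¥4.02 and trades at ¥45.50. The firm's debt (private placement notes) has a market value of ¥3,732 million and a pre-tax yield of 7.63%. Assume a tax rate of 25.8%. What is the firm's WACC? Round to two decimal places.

Cost of preferred: Rp = 4.02 / 45.5 = 8.8352%.
Total capital V = 2861 + 475.7 + 3732 = 7068.7.
Equity: weight = 2861/7068.7 = 0.4047; cost = 9%.
Preferred: weight = 475.7/7068.7 = 0.0673; cost = 8.8352%.
Private placement notes: weight = 3732/7068.7 = 0.5280; after-tax cost = 7.63% × (1 − 25.8%) = 5.6615%.
WACC = 0.4047 × 9.0000% + 0.0673 × 8.8352% + 0.5280 × 5.6615% = 7.2263%.

7.23%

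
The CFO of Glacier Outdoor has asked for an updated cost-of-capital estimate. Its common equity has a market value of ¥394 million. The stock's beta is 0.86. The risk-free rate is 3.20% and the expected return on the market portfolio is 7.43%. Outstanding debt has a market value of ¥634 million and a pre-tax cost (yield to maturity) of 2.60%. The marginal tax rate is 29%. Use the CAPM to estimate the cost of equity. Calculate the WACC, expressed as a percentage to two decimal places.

3.76%

Market risk premium = 7.43% − 3.2% = 4.23%.
Cost of equity via CAPM: Re = 3.2% + 0.86 × 4.23% = 6.8378%.
Total capital V = 394 + 634 = 1028.
Equity: weight = 394/1028 = 0.3833; cost = 6.8378%.
Debt: weight = 634/1028 = 0.6167; after-tax cost = 2.6% × (1 − 29%) = 1.8460%.
WACC = 0.3833 × 6.8378% + 0.6167 × 1.8460% = 3.7592%.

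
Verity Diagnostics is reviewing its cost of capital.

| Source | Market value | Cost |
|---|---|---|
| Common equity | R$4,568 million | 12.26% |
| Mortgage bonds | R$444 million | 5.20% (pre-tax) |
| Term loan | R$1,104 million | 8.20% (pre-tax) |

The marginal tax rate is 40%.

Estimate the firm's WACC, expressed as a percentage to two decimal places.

Total capital V = 4568 + 444 + 1104 = 6116.
Equity: weight = 4568/6116 = 0.7469; cost = 12.26%.
Mortgage bonds: weight = 444/6116 = 0.0726; after-tax cost = 5.2% × (1 − 40%) = 3.1200%.
Term loan: weight = 1104/6116 = 0.1805; after-tax cost = 8.2% × (1 − 40%) = 4.9200%.
WACC = 0.7469 × 12.2600% + 0.0726 × 3.1200% + 0.1805 × 4.9200% = 10.2715%.

10.27%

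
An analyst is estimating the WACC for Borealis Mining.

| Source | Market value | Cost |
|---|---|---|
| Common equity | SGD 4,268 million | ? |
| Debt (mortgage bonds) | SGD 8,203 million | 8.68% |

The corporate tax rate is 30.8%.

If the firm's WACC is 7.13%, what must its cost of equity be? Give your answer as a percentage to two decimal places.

9.29%

Total capital V = 4268 + 8203 = 12471.
Equity weight = 4268/12471 = 0.3422.
Mortgage bonds weight = 8203/12471 = 0.6578.
Debt contribution = 0.6578 × 8.68% × (1 − 30.8%) = 3.9509%.
Required equity contribution = 7.13% − 3.9509% = 3.1791%.
Re = 3.1791% / 0.3422 = 9.2892%.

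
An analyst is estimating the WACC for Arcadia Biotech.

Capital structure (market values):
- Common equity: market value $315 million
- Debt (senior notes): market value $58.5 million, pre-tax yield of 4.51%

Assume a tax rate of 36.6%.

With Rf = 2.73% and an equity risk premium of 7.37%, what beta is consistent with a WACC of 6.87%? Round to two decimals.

0.66

Total capital V = 315 + 58.5 = 373.5.
Equity weight = 315/373.5 = 0.8434.
Senior notes weight = 58.5/373.5 = 0.1566.
Debt contribution = 0.1566 × 4.51% × (1 − 36.6%) = 0.4478%.
Required equity contribution = 6.87% − 0.4478% = 6.4222%  ⇒  Re = 7.6148%.
CAPM: 7.6148% = 2.73% + β × 7.37%  ⇒  β = 0.6628.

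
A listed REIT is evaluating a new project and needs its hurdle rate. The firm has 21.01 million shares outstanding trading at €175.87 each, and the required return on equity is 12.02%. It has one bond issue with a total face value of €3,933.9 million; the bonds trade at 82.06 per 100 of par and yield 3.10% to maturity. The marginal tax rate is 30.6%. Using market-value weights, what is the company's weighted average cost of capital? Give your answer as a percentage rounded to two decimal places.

7.42%

Market value of equity E = 175.87 × 21.01m = 3695.0287m. Market value of debt D = 3933.9m × 82.06/100 = 3228.15834m.
Total capital V = 3695.0287 + 3228.15834 = 6923.18704.
Equity: weight = 3695.0287/6923.18704 = 0.5337; cost = 12.02%.
Bonds outstanding: weight = 3228.15834/6923.18704 = 0.4663; after-tax cost = 3.1% × (1 − 30.6%) = 2.1514%.
WACC = 0.5337 × 12.0200% + 0.4663 × 2.1514% = 7.4184%.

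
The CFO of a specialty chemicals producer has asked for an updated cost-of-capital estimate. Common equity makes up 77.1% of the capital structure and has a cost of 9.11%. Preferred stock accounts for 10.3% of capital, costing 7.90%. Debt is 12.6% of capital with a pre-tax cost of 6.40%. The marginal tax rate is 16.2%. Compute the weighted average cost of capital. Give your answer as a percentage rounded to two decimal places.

8.51%

After-tax cost of debt = 6.4% × (1 − 16.2%) = 5.3632%.
WACC = 0.771 × 9.1100% + 0.103 × 7.9000% + 0.126 × 5.3632% = 8.5133%.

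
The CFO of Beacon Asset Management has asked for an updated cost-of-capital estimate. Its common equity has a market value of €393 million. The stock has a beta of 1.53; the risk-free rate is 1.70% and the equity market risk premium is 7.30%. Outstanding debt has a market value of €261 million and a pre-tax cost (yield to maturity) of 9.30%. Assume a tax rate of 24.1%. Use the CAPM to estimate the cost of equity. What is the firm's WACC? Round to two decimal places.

10.55%

Cost of equity via CAPM: Re = 1.7% + 1.53 × 7.3% = 12.8690%.
Total capital V = 393 + 261 = 654.
Equity: weight = 393/654 = 0.6009; cost = 12.869%.
Debt: weight = 261/654 = 0.3991; after-tax cost = 9.3% × (1 − 24.1%) = 7.0587%.
WACC = 0.6009 × 12.8690% + 0.3991 × 7.0587% = 10.5502%.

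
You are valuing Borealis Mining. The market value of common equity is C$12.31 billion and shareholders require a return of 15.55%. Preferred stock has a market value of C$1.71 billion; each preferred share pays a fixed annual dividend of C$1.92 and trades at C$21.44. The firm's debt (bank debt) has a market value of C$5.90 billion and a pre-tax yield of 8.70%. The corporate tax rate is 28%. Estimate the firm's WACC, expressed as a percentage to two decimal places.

Cost of preferred: Rp = 1.92 / 21.44 = 8.9552%.
Total capital V = 12.31 + 1.71 + 5.9 = 19.92.
Equity: weight = 12.31/19.92 = 0.6180; cost = 15.55%.
Preferred: weight = 1.71/19.92 = 0.0858; cost = 8.9552%.
Bank debt: weight = 5.9/19.92 = 0.2962; after-tax cost = 8.7% × (1 − 28%) = 6.2640%.
WACC = 0.6180 × 15.5500% + 0.0858 × 8.9552% + 0.2962 × 6.2640% = 12.2335%.

12.23%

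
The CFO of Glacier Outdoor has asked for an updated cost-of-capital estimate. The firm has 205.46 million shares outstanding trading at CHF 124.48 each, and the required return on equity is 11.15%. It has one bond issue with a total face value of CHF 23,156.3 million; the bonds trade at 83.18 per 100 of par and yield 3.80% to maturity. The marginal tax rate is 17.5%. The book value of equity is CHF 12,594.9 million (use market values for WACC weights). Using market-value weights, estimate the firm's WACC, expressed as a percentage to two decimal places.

7.71%

Market value of equity E = 124.48 × 205.46m = 25575.6608m. Market value of debt D = 23156.3m × 83.18/100 = 19261.41034m.
Total capital V = 25575.6608 + 19261.41034 = 44837.07114.
Equity: weight = 25575.6608/44837.07114 = 0.5704; cost = 11.15%.
Bonds outstanding: weight = 19261.41034/44837.07114 = 0.4296; after-tax cost = 3.8% × (1 − 17.5%) = 3.1350%.
WACC = 0.5704 × 11.1500% + 0.4296 × 3.1350% = 7.7069%.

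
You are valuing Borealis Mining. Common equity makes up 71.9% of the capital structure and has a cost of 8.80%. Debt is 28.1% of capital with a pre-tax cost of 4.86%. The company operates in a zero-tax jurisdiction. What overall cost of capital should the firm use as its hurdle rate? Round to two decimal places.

After-tax cost of debt = 4.86% × (1 − 0%) = 4.8600%.
WACC = 0.719 × 8.8000% + 0.281 × 4.8600% = 7.6929%.

7.69%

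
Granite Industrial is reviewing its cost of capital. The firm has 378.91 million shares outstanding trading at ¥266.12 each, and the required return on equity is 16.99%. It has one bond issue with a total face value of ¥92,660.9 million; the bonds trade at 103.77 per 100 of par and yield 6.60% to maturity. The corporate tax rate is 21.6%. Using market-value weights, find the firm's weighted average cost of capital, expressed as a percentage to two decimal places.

Market value of equity E = 266.12 × 378.91m = 100835.5292m. Market value of debt D = 92660.9m × 103.77/100 = 96154.21593m.
Total capital V = 100835.5292 + 96154.21593 = 196989.74513.
Equity: weight = 100835.5292/196989.74513 = 0.5119; cost = 16.99%.
Bonds outstanding: weight = 96154.21593/196989.74513 = 0.4881; after-tax cost = 6.6% × (1 − 21.6%) = 5.1744%.
WACC = 0.5119 × 16.9900% + 0.4881 × 5.1744% = 11.2226%.

11.22%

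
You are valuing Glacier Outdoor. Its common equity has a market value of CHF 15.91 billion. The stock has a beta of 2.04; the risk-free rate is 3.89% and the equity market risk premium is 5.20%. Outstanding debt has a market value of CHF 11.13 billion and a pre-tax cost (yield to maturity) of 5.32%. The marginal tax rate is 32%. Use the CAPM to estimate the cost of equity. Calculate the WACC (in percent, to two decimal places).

Cost of equity via CAPM: Re = 3.89% + 2.04 × 5.2% = 14.4980%.
Total capital V = 15.91 + 11.13 = 27.04.
Equity: weight = 15.91/27.04 = 0.5884; cost = 14.498%.
Debt: weight = 11.13/27.04 = 0.4116; after-tax cost = 5.32% × (1 − 32%) = 3.6176%.
WACC = 0.5884 × 14.4980% + 0.4116 × 3.6176% = 10.0195%.

10.02%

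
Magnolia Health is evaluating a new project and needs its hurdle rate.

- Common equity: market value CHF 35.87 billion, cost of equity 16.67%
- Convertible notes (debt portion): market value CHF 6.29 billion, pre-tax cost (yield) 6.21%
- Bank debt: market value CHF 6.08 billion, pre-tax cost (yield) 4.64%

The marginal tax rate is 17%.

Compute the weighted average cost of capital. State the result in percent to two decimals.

13.55%

Total capital V = 35.87 + 6.29 + 6.08 = 48.24.
Equity: weight = 35.87/48.24 = 0.7436; cost = 16.67%.
Convertible notes (debt portion): weight = 6.29/48.24 = 0.1304; after-tax cost = 6.21% × (1 − 17%) = 5.1543%.
Bank debt: weight = 6.08/48.24 = 0.1260; after-tax cost = 4.64% × (1 − 17%) = 3.8512%.
WACC = 0.7436 × 16.6700% + 0.1304 × 5.1543% + 0.1260 × 3.8512% = 13.5528%.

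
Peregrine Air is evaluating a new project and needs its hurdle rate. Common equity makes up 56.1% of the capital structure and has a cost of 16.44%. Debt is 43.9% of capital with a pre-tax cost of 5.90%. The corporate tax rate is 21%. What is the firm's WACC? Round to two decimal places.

11.27%

After-tax cost of debt = 5.9% × (1 − 21%) = 4.6610%.
WACC = 0.561 × 16.4400% + 0.439 × 4.6610% = 11.2690%.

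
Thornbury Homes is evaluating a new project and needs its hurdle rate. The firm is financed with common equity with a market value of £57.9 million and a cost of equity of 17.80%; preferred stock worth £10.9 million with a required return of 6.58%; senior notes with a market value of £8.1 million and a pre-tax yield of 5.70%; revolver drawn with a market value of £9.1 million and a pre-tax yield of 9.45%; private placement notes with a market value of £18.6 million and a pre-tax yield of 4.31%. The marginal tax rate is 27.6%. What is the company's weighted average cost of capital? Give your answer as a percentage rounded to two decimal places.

12.01%

Total capital V = 57.9 + 10.9 + 8.1 + 9.1 + 18.6 = 104.6.
Equity: weight = 57.9/104.6 = 0.5535; cost = 17.8%.
Preferred: weight = 10.9/104.6 = 0.1042; cost = 6.58%.
Senior notes: weight = 8.1/104.6 = 0.0774; after-tax cost = 5.7% × (1 − 27.6%) = 4.1268%.
Revolver drawn: weight = 9.1/104.6 = 0.0870; after-tax cost = 9.45% × (1 − 27.6%) = 6.8418%.
Private placement notes: weight = 18.6/104.6 = 0.1778; after-tax cost = 4.31% × (1 − 27.6%) = 3.1204%.
WACC = 0.5535 × 17.8000% + 0.1042 × 6.5800% + 0.0774 × 4.1268% + 0.0870 × 6.8418% + 0.1778 × 3.1204% = 12.0083%.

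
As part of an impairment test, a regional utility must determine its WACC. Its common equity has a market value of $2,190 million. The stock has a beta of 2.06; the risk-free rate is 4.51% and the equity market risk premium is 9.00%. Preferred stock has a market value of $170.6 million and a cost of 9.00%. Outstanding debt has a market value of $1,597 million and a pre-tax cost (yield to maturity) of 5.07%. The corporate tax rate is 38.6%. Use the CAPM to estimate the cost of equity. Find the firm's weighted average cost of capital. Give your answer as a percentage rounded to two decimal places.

14.40%

Cost of equity via CAPM: Re = 4.51% + 2.06 × 9.0% = 23.0500%.
Total capital V = 2190 + 170.6 + 1597 = 3957.6.
Equity: weight = 2190/3957.6 = 0.5534; cost = 23.05%.
Preferred: weight = 170.6/3957.6 = 0.0431; cost = 9%.
Debt: weight = 1597/3957.6 = 0.4035; after-tax cost = 5.07% × (1 − 38.6%) = 3.1130%.
WACC = 0.5534 × 23.0500% + 0.0431 × 9.0000% + 0.4035 × 3.1130% = 14.3992%.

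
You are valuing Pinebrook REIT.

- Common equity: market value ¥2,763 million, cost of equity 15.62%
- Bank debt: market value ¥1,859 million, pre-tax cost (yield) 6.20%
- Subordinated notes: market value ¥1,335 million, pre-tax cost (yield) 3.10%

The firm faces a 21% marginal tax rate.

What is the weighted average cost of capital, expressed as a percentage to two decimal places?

Total capital V = 2763 + 1859 + 1335 = 5957.
Equity: weight = 2763/5957 = 0.4638; cost = 15.62%.
Bank debt: weight = 1859/5957 = 0.3121; after-tax cost = 6.2% × (1 − 21%) = 4.8980%.
Subordinated notes: weight = 1335/5957 = 0.2241; after-tax cost = 3.1% × (1 − 21%) = 2.4490%.
WACC = 0.4638 × 15.6200% + 0.3121 × 4.8980% + 0.2241 × 2.4490% = 9.3223%.

9.32%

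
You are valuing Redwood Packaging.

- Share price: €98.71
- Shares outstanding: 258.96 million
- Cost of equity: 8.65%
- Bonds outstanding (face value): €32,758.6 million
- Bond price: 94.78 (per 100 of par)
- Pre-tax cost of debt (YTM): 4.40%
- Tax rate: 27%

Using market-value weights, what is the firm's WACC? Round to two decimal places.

5.67%

Market value of equity E = 98.71 × 258.96m = 25561.9416m. Market value of debt D = 32758.6m × 94.78/100 = 31048.60108m.
Total capital V = 25561.9416 + 31048.60108 = 56610.54268.
Equity: weight = 25561.9416/56610.54268 = 0.4515; cost = 8.65%.
Bonds outstanding: weight = 31048.60108/56610.54268 = 0.5485; after-tax cost = 4.4% × (1 − 27%) = 3.2120%.
WACC = 0.4515 × 8.6500% + 0.5485 × 3.2120% = 5.6675%.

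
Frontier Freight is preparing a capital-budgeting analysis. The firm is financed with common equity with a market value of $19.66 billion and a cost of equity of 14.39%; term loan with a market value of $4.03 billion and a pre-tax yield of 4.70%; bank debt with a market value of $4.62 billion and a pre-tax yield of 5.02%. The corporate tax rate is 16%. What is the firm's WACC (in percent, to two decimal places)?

Total capital V = 19.66 + 4.03 + 4.62 = 28.31.
Equity: weight = 19.66/28.31 = 0.6945; cost = 14.39%.
Term loan: weight = 4.03/28.31 = 0.1424; after-tax cost = 4.7% × (1 − 16%) = 3.9480%.
Bank debt: weight = 4.62/28.31 = 0.1632; after-tax cost = 5.02% × (1 − 16%) = 4.2168%.
WACC = 0.6945 × 14.3900% + 0.1424 × 3.9480% + 0.1632 × 4.2168% = 11.2434%.

11.24%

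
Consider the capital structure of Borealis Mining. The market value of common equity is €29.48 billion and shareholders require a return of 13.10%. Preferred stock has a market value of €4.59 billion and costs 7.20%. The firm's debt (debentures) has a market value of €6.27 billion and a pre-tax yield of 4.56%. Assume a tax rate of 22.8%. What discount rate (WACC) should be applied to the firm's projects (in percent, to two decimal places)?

10.94%

Total capital V = 29.48 + 4.59 + 6.27 = 40.34.
Equity: weight = 29.48/40.34 = 0.7308; cost = 13.1%.
Preferred: weight = 4.59/40.34 = 0.1138; cost = 7.2%.
Debentures: weight = 6.27/40.34 = 0.1554; after-tax cost = 4.56% × (1 − 22.8%) = 3.5203%.
WACC = 0.7308 × 13.1000% + 0.1138 × 7.2000% + 0.1554 × 3.5203% = 10.9397%.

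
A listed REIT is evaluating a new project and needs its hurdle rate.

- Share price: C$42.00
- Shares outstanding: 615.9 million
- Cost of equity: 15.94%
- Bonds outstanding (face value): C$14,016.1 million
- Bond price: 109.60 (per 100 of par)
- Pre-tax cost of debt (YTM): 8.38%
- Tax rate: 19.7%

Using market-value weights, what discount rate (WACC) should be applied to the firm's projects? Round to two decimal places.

Market value of equity E = 42.0 × 615.9m = 25867.8m. Market value of debt D = 14016.1m × 109.6/100 = 15361.6456m.
Total capital V = 25867.8 + 15361.6456 = 41229.4456.
Equity: weight = 25867.8/41229.4456 = 0.6274; cost = 15.94%.
Bonds outstanding: weight = 15361.6456/41229.4456 = 0.3726; after-tax cost = 8.38% × (1 − 19.7%) = 6.7291%.
WACC = 0.6274 × 15.9400% + 0.3726 × 6.7291% = 12.5081%.

12.51%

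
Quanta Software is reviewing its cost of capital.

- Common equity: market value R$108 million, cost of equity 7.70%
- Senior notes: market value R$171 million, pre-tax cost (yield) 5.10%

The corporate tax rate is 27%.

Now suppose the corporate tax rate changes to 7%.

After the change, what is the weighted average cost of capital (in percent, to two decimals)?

5.89%

After the change:
Total capital V = 108 + 171 = 279.
Equity: weight = 108/279 = 0.3871; cost = 7.7%.
Senior notes: weight = 171/279 = 0.6129; after-tax cost = 5.1% × (1 − 7%) = 4.7430%.
WACC = 0.3871 × 7.7000% + 0.6129 × 4.7430% = 5.8876%.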